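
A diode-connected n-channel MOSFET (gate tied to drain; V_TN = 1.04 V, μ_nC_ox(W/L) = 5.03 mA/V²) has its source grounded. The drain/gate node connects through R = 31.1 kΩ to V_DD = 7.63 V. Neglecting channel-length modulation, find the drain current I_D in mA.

I_D = 0.203 mA

With gate tied to drain, V_GS = V_DS ≥ V_GS − V_TN, so the device is in saturation.
KCL at the drain: ½ k_n (V_GS − V_TN)² = (V_DD − V_GS)/R.
Let x = V_GS − 1.04. Then 78.2 x² + x − 6.59 = 0, giving x = 0.284 V (positive root), so V_GS = 1.32 V.
I_D = (V_DD − V_GS)/R = (7.63 − 1.32) / 31.1 = 0.203 mA.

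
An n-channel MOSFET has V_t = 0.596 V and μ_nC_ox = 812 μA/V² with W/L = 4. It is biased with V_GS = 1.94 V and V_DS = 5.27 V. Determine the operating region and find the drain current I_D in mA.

Saturation; I_D = 2.93 mA

k_n = μ_nC_ox · (W/L) = 3.248 mA/V².
V_ov = V_GS − V_t = 1.94 − 0.596 = 1.34 V.
Since V_DS = 5.27 V ≥ V_ov = 1.34 V, the device is in saturation.
I_D = ½ k_n V_ov² = 0.5 × 3.248 × 1.34² = 2.93 mA.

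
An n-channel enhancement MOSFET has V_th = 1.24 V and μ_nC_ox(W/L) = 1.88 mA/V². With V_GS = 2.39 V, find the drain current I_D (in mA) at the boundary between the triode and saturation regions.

At the boundary V_DS = V_ov = V_GS − V_th = 2.39 − 1.24 = 1.15 V.
I_D = ½ k_n V_ov² = 0.5 × 1.88 × 1.15² = 1.24 mA.

I_D = 1.24 mA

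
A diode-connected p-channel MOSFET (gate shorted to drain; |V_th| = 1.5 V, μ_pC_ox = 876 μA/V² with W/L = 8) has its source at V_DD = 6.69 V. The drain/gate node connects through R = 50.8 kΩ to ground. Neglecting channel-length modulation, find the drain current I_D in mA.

I_D = 0.0989 mA

With gate tied to drain, V_SG = V_SD ≥ V_SG − |V_th|, so the device is in saturation.
k_p = μ_pC_ox · (W/L) = 7.008 mA/V².
KCL at the drain: ½ k_p (V_SG − |V_th|)² = (V_DD − V_SG)/R.
Let x = V_SG − 1.5. Then 178 x² + x − 5.19 = 0, giving x = 0.168 V (positive root), so V_SG = 1.67 V.
I_D = (V_DD − V_SG)/R = (6.69 − 1.67) / 50.8 = 0.0989 mA.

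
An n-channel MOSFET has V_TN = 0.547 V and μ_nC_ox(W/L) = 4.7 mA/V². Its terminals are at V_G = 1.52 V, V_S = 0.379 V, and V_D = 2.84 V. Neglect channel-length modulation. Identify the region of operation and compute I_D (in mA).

Saturation; I_D = 0.829 mA

V_GS = V_G − V_S = 1.52 − 0.379 = 1.14 V; V_DS = V_D − V_S = 2.84 − 0.379 = 2.46 V.
V_ov = V_GS − V_TN = 1.14 − 0.547 = 0.594 V.
Since V_DS = 2.46 V ≥ V_ov = 0.594 V, the device is in saturation.
I_D = ½ k_n V_ov² = 0.5 × 4.7 × 0.594² = 0.829 mA.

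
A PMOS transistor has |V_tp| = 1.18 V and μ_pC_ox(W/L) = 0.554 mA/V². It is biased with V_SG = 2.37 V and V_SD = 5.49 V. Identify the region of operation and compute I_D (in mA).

V_ov = V_SG − |V_tp| = 2.37 − 1.18 = 1.19 V.
Since V_SD = 5.49 V ≥ V_ov = 1.19 V, the device is in saturation.
I_D = ½ k_p V_ov² = 0.5 × 0.554 × 1.19² = 0.392 mA.

Saturation; I_D = 0.392 mA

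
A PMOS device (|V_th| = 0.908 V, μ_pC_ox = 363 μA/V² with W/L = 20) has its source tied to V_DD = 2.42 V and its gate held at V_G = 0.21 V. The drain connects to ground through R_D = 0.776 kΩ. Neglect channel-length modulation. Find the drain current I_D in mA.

V_SG = V_DD − V_G = 2.42 − 0.21 = 2.21 V, so V_ov = 2.21 − 0.908 = 1.3 V.
k_p = μ_pC_ox · (W/L) = 7.26 mA/V².
Assume saturation: I_D = ½ k_p V_ov² = 0.5 × 7.26 × 1.3² = 6.15 mA, giving V_SD = V_DD − I_D R_D = 2.42 − 6.15 × 0.776 = -2.36 V.
But -2.36 V < V_ov = 1.3 V, so the device is actually in triode.
In triode I_D = k_p[V_ov V_SD − ½ V_SD²] and I_D = (V_DD − V_SD)/R_D. Equating: 2.82 V_SD² − 8.335 V_SD + 2.42 = 0, giving V_SD = 0.326 V (the root below V_ov).
I_D = (2.42 − 0.326) / 0.776 = 2.7 mA.

I_D = 2.70 mA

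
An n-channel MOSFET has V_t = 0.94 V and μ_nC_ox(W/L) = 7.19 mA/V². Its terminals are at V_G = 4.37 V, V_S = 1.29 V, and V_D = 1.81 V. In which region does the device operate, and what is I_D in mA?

V_GS = V_G − V_S = 4.37 − 1.29 = 3.08 V; V_DS = V_D − V_S = 1.81 − 1.29 = 0.52 V.
V_ov = V_GS − V_t = 3.08 − 0.94 = 2.14 V.
Since V_DS = 0.52 V < V_ov = 2.14 V, the device is in the triode region.
I_D = k_n [V_ov · V_DS − ½ V_DS²] = 7.19 × [2.14 × 0.52 − 0.5 × 0.52²] = 7.03 mA.

Triode; I_D = 7.03 mA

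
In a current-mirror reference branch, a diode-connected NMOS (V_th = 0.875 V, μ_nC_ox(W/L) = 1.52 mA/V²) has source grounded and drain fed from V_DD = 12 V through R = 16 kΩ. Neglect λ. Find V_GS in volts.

With gate tied to drain, V_GS = V_DS ≥ V_GS − V_th, so the device is in saturation.
KCL at the drain: ½ k_n (V_GS − V_th)² = (V_DD − V_GS)/R.
Let x = V_GS − 0.875. Then 12.2 x² + x − 11.12 = 0, giving x = 0.916 V (positive root), so V_GS = 1.79 V.
I_D = (V_DD − V_GS)/R = (12 − 1.79) / 16 = 0.638 mA.

V_GS = 1.79 V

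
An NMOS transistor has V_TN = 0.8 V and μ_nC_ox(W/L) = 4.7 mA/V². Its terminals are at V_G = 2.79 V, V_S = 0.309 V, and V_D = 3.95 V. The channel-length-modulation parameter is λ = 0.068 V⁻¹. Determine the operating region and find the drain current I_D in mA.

V_GS = V_G − V_S = 2.79 − 0.309 = 2.48 V; V_DS = V_D − V_S = 3.95 − 0.309 = 3.64 V.
V_ov = V_GS − V_TN = 2.48 − 0.8 = 1.68 V.
Since V_DS = 3.64 V ≥ V_ov = 1.68 V, the device is in saturation.
I_D = ½ k_n V_ov² (1 + λ V_DS) = 0.5 × 4.7 × 1.68² × (1 + 0.068 × 3.64) = 8.28 mA.

Saturation; I_D = 8.28 mA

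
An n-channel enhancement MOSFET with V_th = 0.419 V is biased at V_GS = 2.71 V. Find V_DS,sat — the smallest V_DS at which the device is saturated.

V_DS,sat = 2.29 V

The boundary between triode and saturation is V_DS = V_GS − V_th = V_ov.
V_ov = 2.71 − 0.419 = 2.29 V.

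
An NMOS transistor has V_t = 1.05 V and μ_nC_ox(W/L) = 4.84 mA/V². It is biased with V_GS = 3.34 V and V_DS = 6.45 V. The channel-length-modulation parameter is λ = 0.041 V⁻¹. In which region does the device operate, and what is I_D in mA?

V_ov = V_GS − V_t = 3.34 − 1.05 = 2.29 V.
Since V_DS = 6.45 V ≥ V_ov = 2.29 V, the device is in saturation.
I_D = ½ k_n V_ov² (1 + λ V_DS) = 0.5 × 4.84 × 2.29² × (1 + 0.041 × 6.45) = 16 mA.

Saturation; I_D = 16.0 mA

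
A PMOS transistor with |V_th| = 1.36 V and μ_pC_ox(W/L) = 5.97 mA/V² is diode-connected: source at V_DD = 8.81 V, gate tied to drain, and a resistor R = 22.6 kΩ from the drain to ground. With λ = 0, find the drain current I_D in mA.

I_D = 0.315 mA

With gate tied to drain, V_SG = V_SD ≥ V_SG − |V_th|, so the device is in saturation.
KCL at the drain: ½ k_p (V_SG − |V_th|)² = (V_DD − V_SG)/R.
Let x = V_SG − 1.36. Then 67.5 x² + x − 7.45 = 0, giving x = 0.325 V (positive root), so V_SG = 1.68 V.
I_D = (V_DD − V_SG)/R = (8.81 − 1.68) / 22.6 = 0.315 mA.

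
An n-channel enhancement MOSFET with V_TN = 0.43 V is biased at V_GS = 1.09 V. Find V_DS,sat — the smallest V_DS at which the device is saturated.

V_DS,sat = 0.660 V

The boundary between triode and saturation is V_DS = V_GS − V_TN = V_ov.
V_ov = 1.09 − 0.43 = 0.66 V.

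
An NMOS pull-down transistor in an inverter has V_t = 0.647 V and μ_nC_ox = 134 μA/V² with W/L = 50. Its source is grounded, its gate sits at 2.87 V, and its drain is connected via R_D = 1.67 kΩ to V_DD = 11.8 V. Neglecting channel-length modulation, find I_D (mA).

V_GS = V_G = 2.87 V, so V_ov = 2.87 − 0.647 = 2.22 V.
k_n = μ_nC_ox · (W/L) = 6.7 mA/V².
Assume saturation: I_D = ½ k_n V_ov² = 0.5 × 6.7 × 2.22² = 16.6 mA, giving V_DS = V_DD − I_D R_D = 11.8 − 16.6 × 1.67 = -15.8 V.
But -15.8 V < V_ov = 2.22 V, so the device is actually in triode.
In triode I_D = k_n[V_ov V_DS − ½ V_DS²] and I_D = (V_DD − V_DS)/R_D. Equating: 5.59 V_DS² − 25.87 V_DS + 11.8 = 0, giving V_DS = 0.513 V (the root below V_ov).
I_D = (11.8 − 0.513) / 1.67 = 6.76 mA.

I_D = 6.76 mA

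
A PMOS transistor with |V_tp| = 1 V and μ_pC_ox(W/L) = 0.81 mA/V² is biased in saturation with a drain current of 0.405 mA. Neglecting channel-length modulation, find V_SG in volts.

In saturation I_D = ½ k_p (V_SG − |V_tp|)², so V_SG − |V_tp| = √(2 I_D / k_p) = √(2 × 0.405 / 0.81) = 1 V.
V_SG = 1 + 1 = 2 V.

V_SG = 2.00 V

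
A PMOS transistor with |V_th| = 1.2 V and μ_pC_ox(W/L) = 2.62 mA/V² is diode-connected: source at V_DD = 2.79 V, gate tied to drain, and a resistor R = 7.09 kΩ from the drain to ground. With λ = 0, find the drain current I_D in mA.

With gate tied to drain, V_SG = V_SD ≥ V_SG − |V_th|, so the device is in saturation.
KCL at the drain: ½ k_p (V_SG − |V_th|)² = (V_DD − V_SG)/R.
Let x = V_SG − 1.2. Then 9.29 x² + x − 1.59 = 0, giving x = 0.363 V (positive root), so V_SG = 1.56 V.
I_D = (V_DD − V_SG)/R = (2.79 − 1.56) / 7.09 = 0.173 mA.

I_D = 0.173 mA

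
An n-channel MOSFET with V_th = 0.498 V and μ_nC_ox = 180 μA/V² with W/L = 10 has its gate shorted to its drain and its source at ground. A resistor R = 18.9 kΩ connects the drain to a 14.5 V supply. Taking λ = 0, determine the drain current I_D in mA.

With gate tied to drain, V_GS = V_DS ≥ V_GS − V_th, so the device is in saturation.
k_n = μ_nC_ox · (W/L) = 1.8 mA/V².
KCL at the drain: ½ k_n (V_GS − V_th)² = (V_DD − V_GS)/R.
Let x = V_GS − 0.498. Then 17 x² + x − 14 = 0, giving x = 0.878 V (positive root), so V_GS = 1.38 V.
I_D = (V_DD − V_GS)/R = (14.5 − 1.38) / 18.9 = 0.694 mA.

I_D = 0.694 mA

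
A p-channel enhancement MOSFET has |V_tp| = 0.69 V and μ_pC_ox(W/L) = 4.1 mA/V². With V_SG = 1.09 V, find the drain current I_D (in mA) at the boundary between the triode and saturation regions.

I_D = 0.328 mA

At the boundary V_SD = V_ov = V_SG − |V_tp| = 1.09 − 0.69 = 0.4 V.
I_D = ½ k_p V_ov² = 0.5 × 4.1 × 0.4² = 0.328 mA.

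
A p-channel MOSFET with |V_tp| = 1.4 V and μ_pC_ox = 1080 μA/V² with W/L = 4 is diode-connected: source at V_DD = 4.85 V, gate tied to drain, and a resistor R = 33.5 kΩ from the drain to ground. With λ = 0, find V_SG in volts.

V_SG = 1.61 V

With gate tied to drain, V_SG = V_SD ≥ V_SG − |V_tp|, so the device is in saturation.
k_p = μ_pC_ox · (W/L) = 4.32 mA/V².
KCL at the drain: ½ k_p (V_SG − |V_tp|)² = (V_DD − V_SG)/R.
Let x = V_SG − 1.4. Then 72.4 x² + x − 3.45 = 0, giving x = 0.212 V (positive root), so V_SG = 1.61 V.
I_D = (V_DD − V_SG)/R = (4.85 − 1.61) / 33.5 = 0.0967 mA.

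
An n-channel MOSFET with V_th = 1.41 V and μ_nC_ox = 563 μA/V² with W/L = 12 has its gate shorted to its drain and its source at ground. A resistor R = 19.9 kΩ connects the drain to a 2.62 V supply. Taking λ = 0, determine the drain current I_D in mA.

With gate tied to drain, V_GS = V_DS ≥ V_GS − V_th, so the device is in saturation.
k_n = μ_nC_ox · (W/L) = 6.756 mA/V².
KCL at the drain: ½ k_n (V_GS − V_th)² = (V_DD − V_GS)/R.
Let x = V_GS − 1.41. Then 67.2 x² + x − 1.21 = 0, giving x = 0.127 V (positive root), so V_GS = 1.54 V.
I_D = (V_DD − V_GS)/R = (2.62 − 1.54) / 19.9 = 0.0544 mA.

I_D = 0.0544 mA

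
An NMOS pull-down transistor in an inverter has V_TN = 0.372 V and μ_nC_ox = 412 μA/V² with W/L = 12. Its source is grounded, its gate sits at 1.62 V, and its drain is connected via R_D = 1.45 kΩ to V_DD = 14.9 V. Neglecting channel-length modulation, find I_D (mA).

I_D = 3.85 mA

V_GS = V_G = 1.62 V, so V_ov = 1.62 − 0.372 = 1.25 V.
k_n = μ_nC_ox · (W/L) = 4.944 mA/V².
Assume saturation: I_D = ½ k_n V_ov² = 0.5 × 4.944 × 1.25² = 3.85 mA, giving V_DS = V_DD − I_D R_D = 14.9 − 3.85 × 1.45 = 9.32 V.
V_DS = 9.32 V ≥ V_ov = 1.25 V, confirming saturation.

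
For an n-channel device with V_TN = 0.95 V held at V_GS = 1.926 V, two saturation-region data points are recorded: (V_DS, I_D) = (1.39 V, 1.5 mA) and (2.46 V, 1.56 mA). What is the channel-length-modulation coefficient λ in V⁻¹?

λ = 0.0394 V⁻¹

With V_GS fixed, I_D ∝ (1 + λ V_DS) in saturation, so I_D2/I_D1 = (1 + λ V_DS2)/(1 + λ V_DS1).
1.56/1.5 = 1.04 = (1 + 2.46 λ)/(1 + 1.39 λ).
Solving: λ (I_D1 V_DS2 − I_D2 V_DS1) = I_D2 − I_D1, so λ = (1.56 − 1.5) / (1.5 × 2.46 − 1.56 × 1.39) = 0.06 / 1.52 = 0.0394 V⁻¹.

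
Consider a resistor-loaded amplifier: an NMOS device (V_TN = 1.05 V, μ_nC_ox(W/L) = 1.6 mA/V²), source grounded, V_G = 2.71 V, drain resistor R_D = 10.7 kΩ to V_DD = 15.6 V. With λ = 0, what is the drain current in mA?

I_D = 1.40 mA

V_GS = V_G = 2.71 V, so V_ov = 2.71 − 1.05 = 1.66 V.
Assume saturation: I_D = ½ k_n V_ov² = 0.5 × 1.6 × 1.66² = 2.2 mA, giving V_DS = V_DD − I_D R_D = 15.6 − 2.2 × 10.7 = -7.99 V.
But -7.99 V < V_ov = 1.66 V, so the device is actually in triode.
In triode I_D = k_n[V_ov V_DS − ½ V_DS²] and I_D = (V_DD − V_DS)/R_D. Equating: 8.56 V_DS² − 29.42 V_DS + 15.6 = 0, giving V_DS = 0.655 V (the root below V_ov).
I_D = (15.6 − 0.655) / 10.7 = 1.4 mA.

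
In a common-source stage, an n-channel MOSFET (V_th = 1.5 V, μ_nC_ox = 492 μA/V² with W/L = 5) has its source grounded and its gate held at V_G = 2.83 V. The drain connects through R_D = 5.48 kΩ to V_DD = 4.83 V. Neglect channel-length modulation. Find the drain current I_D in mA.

I_D = 0.830 mA

V_GS = V_G = 2.83 V, so V_ov = 2.83 − 1.5 = 1.33 V.
k_n = μ_nC_ox · (W/L) = 2.46 mA/V².
Assume saturation: I_D = ½ k_n V_ov² = 0.5 × 2.46 × 1.33² = 2.18 mA, giving V_DS = V_DD − I_D R_D = 4.83 − 2.18 × 5.48 = -7.09 V.
But -7.09 V < V_ov = 1.33 V, so the device is actually in triode.
In triode I_D = k_n[V_ov V_DS − ½ V_DS²] and I_D = (V_DD − V_DS)/R_D. Equating: 6.74 V_DS² − 18.93 V_DS + 4.83 = 0, giving V_DS = 0.284 V (the root below V_ov).
I_D = (4.83 − 0.284) / 5.48 = 0.83 mA.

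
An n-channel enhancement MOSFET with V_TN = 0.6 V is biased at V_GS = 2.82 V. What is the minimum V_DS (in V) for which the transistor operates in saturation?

V_DS,sat = 2.22 V

The boundary between triode and saturation is V_DS = V_GS − V_TN = V_ov.
V_ov = 2.82 − 0.6 = 2.22 V.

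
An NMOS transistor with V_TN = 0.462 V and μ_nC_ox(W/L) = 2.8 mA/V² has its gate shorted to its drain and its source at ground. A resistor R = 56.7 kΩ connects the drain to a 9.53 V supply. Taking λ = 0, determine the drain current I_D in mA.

With gate tied to drain, V_GS = V_DS ≥ V_GS − V_TN, so the device is in saturation.
KCL at the drain: ½ k_n (V_GS − V_TN)² = (V_DD − V_GS)/R.
Let x = V_GS − 0.462. Then 79.4 x² + x − 9.068 = 0, giving x = 0.332 V (positive root), so V_GS = 0.794 V.
I_D = (V_DD − V_GS)/R = (9.53 − 0.794) / 56.7 = 0.154 mA.

I_D = 0.154 mA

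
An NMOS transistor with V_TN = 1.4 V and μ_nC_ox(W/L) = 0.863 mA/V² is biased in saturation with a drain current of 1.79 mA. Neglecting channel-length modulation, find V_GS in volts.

In saturation I_D = ½ k_n (V_GS − V_TN)², so V_GS − V_TN = √(2 I_D / k_n) = √(2 × 1.79 / 0.863) = 2.04 V.
V_GS = 1.4 + 2.04 = 3.44 V.

V_GS = 3.44 V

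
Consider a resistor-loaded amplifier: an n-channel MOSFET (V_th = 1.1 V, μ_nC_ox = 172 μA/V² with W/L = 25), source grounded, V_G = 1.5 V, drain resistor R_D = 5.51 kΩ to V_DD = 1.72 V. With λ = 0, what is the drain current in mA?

I_D = 0.273 mA

V_GS = V_G = 1.5 V, so V_ov = 1.5 − 1.1 = 0.4 V.
k_n = μ_nC_ox · (W/L) = 4.3 mA/V².
Assume saturation: I_D = ½ k_n V_ov² = 0.5 × 4.3 × 0.4² = 0.344 mA, giving V_DS = V_DD − I_D R_D = 1.72 − 0.344 × 5.51 = -0.175 V.
But -0.175 V < V_ov = 0.4 V, so the device is actually in triode.
In triode I_D = k_n[V_ov V_DS − ½ V_DS²] and I_D = (V_DD − V_DS)/R_D. Equating: 11.8 V_DS² − 10.48 V_DS + 1.72 = 0, giving V_DS = 0.218 V (the root below V_ov).
I_D = (1.72 − 0.218) / 5.51 = 0.273 mA.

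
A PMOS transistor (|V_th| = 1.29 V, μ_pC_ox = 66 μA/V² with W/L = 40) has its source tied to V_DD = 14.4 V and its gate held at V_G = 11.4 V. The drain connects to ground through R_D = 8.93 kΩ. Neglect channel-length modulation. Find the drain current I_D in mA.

I_D = 1.57 mA

V_SG = V_DD − V_G = 14.4 − 11.4 = 3 V, so V_ov = 3 − 1.29 = 1.71 V.
k_p = μ_pC_ox · (W/L) = 2.64 mA/V².
Assume saturation: I_D = ½ k_p V_ov² = 0.5 × 2.64 × 1.71² = 3.86 mA, giving V_SD = V_DD − I_D R_D = 14.4 − 3.86 × 8.93 = -20.1 V.
But -20.1 V < V_ov = 1.71 V, so the device is actually in triode.
In triode I_D = k_p[V_ov V_SD − ½ V_SD²] and I_D = (V_DD − V_SD)/R_D. Equating: 11.8 V_SD² − 41.31 V_SD + 14.4 = 0, giving V_SD = 0.393 V (the root below V_ov).
I_D = (14.4 − 0.393) / 8.93 = 1.57 mA.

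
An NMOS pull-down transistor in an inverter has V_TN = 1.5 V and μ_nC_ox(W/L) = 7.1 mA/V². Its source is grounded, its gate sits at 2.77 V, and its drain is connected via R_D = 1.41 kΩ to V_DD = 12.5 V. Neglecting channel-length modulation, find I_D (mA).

V_GS = V_G = 2.77 V, so V_ov = 2.77 − 1.5 = 1.27 V.
Assume saturation: I_D = ½ k_n V_ov² = 0.5 × 7.1 × 1.27² = 5.73 mA, giving V_DS = V_DD − I_D R_D = 12.5 − 5.73 × 1.41 = 4.43 V.
V_DS = 4.43 V ≥ V_ov = 1.27 V, confirming saturation.

I_D = 5.73 mA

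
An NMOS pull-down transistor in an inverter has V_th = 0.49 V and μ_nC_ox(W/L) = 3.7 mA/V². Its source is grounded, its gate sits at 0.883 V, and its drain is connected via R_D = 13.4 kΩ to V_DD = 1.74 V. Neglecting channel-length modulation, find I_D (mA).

V_GS = V_G = 0.883 V, so V_ov = 0.883 − 0.49 = 0.393 V.
Assume saturation: I_D = ½ k_n V_ov² = 0.5 × 3.7 × 0.393² = 0.286 mA, giving V_DS = V_DD − I_D R_D = 1.74 − 0.286 × 13.4 = -2.09 V.
But -2.09 V < V_ov = 0.393 V, so the device is actually in triode.
In triode I_D = k_n[V_ov V_DS − ½ V_DS²] and I_D = (V_DD − V_DS)/R_D. Equating: 24.8 V_DS² − 20.48 V_DS + 1.74 = 0, giving V_DS = 0.0961 V (the root below V_ov).
I_D = (1.74 − 0.0961) / 13.4 = 0.123 mA.

I_D = 0.123 mA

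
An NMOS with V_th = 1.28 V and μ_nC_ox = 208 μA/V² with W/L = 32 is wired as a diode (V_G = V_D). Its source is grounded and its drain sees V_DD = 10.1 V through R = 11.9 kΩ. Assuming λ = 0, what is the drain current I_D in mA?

I_D = 0.703 mA

With gate tied to drain, V_GS = V_DS ≥ V_GS − V_th, so the device is in saturation.
k_n = μ_nC_ox · (W/L) = 6.656 mA/V².
KCL at the drain: ½ k_n (V_GS − V_th)² = (V_DD − V_GS)/R.
Let x = V_GS − 1.28. Then 39.6 x² + x − 8.82 = 0, giving x = 0.459 V (positive root), so V_GS = 1.74 V.
I_D = (V_DD − V_GS)/R = (10.1 − 1.74) / 11.9 = 0.703 mA.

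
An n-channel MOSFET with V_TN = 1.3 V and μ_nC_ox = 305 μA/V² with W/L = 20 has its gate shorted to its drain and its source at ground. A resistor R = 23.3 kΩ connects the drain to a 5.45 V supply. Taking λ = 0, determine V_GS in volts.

With gate tied to drain, V_GS = V_DS ≥ V_GS − V_TN, so the device is in saturation.
k_n = μ_nC_ox · (W/L) = 6.1 mA/V².
KCL at the drain: ½ k_n (V_GS − V_TN)² = (V_DD − V_GS)/R.
Let x = V_GS − 1.3. Then 71.1 x² + x − 4.15 = 0, giving x = 0.235 V (positive root), so V_GS = 1.53 V.
I_D = (V_DD − V_GS)/R = (5.45 − 1.53) / 23.3 = 0.168 mA.

V_GS = 1.53 V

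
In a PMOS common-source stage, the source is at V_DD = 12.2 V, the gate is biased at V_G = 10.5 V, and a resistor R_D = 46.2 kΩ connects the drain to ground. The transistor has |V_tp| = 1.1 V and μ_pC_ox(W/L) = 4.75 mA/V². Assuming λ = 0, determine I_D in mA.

V_SG = V_DD − V_G = 12.2 − 10.5 = 1.7 V, so V_ov = 1.7 − 1.1 = 0.6 V.
Assume saturation: I_D = ½ k_p V_ov² = 0.5 × 4.75 × 0.6² = 0.855 mA, giving V_SD = V_DD − I_D R_D = 12.2 − 0.855 × 46.2 = -27.3 V.
But -27.3 V < V_ov = 0.6 V, so the device is actually in triode.
In triode I_D = k_p[V_ov V_SD − ½ V_SD²] and I_D = (V_DD − V_SD)/R_D. Equating: 110 V_SD² − 132.7 V_SD + 12.2 = 0, giving V_SD = 0.1 V (the root below V_ov).
I_D = (12.2 − 0.1) / 46.2 = 0.262 mA.

I_D = 0.262 mA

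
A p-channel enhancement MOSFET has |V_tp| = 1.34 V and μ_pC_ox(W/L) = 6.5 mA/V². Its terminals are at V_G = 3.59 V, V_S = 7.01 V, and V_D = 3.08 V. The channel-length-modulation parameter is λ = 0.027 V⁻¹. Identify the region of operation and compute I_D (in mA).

V_SG = V_S − V_G = 7.01 − 3.59 = 3.42 V; V_SD = V_S − V_D = 7.01 − 3.08 = 3.93 V.
V_ov = V_SG − |V_tp| = 3.42 − 1.34 = 2.08 V.
Since V_SD = 3.93 V ≥ V_ov = 2.08 V, the device is in saturation.
I_D = ½ k_p V_ov² (1 + λ V_SD) = 0.5 × 6.5 × 2.08² × (1 + 0.027 × 3.93) = 15.6 mA.

Saturation; I_D = 15.6 mA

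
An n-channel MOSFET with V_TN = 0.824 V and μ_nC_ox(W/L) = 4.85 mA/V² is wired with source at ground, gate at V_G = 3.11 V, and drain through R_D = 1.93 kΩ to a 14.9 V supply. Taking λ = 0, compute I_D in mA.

V_GS = V_G = 3.11 V, so V_ov = 3.11 − 0.824 = 2.29 V.
Assume saturation: I_D = ½ k_n V_ov² = 0.5 × 4.85 × 2.29² = 12.7 mA, giving V_DS = V_DD − I_D R_D = 14.9 − 12.7 × 1.93 = -9.56 V.
But -9.56 V < V_ov = 2.29 V, so the device is actually in triode.
In triode I_D = k_n[V_ov V_DS − ½ V_DS²] and I_D = (V_DD − V_DS)/R_D. Equating: 4.68 V_DS² − 22.4 V_DS + 14.9 = 0, giving V_DS = 0.798 V (the root below V_ov).
I_D = (14.9 − 0.798) / 1.93 = 7.31 mA.

I_D = 7.31 mA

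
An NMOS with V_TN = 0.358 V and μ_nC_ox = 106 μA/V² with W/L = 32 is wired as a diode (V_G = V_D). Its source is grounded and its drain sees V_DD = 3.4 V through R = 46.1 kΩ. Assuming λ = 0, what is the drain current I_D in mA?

With gate tied to drain, V_GS = V_DS ≥ V_GS − V_TN, so the device is in saturation.
k_n = μ_nC_ox · (W/L) = 3.392 mA/V².
KCL at the drain: ½ k_n (V_GS − V_TN)² = (V_DD − V_GS)/R.
Let x = V_GS − 0.358. Then 78.2 x² + x − 3.042 = 0, giving x = 0.191 V (positive root), so V_GS = 0.549 V.
I_D = (V_DD − V_GS)/R = (3.4 − 0.549) / 46.1 = 0.0618 mA.

I_D = 0.0618 mA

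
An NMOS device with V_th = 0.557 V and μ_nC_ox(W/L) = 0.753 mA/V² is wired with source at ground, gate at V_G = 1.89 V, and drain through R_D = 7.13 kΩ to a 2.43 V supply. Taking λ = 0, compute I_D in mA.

V_GS = V_G = 1.89 V, so V_ov = 1.89 − 0.557 = 1.33 V.
Assume saturation: I_D = ½ k_n V_ov² = 0.5 × 0.753 × 1.33² = 0.669 mA, giving V_DS = V_DD − I_D R_D = 2.43 − 0.669 × 7.13 = -2.34 V.
But -2.34 V < V_ov = 1.33 V, so the device is actually in triode.
In triode I_D = k_n[V_ov V_DS − ½ V_DS²] and I_D = (V_DD − V_DS)/R_D. Equating: 2.68 V_DS² − 8.157 V_DS + 2.43 = 0, giving V_DS = 0.335 V (the root below V_ov).
I_D = (2.43 − 0.335) / 7.13 = 0.294 mA.

I_D = 0.294 mA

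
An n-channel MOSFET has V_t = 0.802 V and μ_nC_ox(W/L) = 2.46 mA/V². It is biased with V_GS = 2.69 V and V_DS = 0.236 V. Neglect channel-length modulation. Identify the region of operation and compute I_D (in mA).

V_ov = V_GS − V_t = 2.69 − 0.802 = 1.89 V.
Since V_DS = 0.236 V < V_ov = 1.89 V, the device is in the triode region.
I_D = k_n [V_ov · V_DS − ½ V_DS²] = 2.46 × [1.89 × 0.236 − 0.5 × 0.236²] = 1.03 mA.

Triode; I_D = 1.03 mA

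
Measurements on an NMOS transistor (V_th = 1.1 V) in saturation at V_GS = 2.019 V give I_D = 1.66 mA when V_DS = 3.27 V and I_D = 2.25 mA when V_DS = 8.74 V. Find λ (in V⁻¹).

λ = 0.0825 V⁻¹

With V_GS fixed, I_D ∝ (1 + λ V_DS) in saturation, so I_D2/I_D1 = (1 + λ V_DS2)/(1 + λ V_DS1).
2.25/1.66 = 1.355 = (1 + 8.74 λ)/(1 + 3.27 λ).
Solving: λ (I_D1 V_DS2 − I_D2 V_DS1) = I_D2 − I_D1, so λ = (2.25 − 1.66) / (1.66 × 8.74 − 2.25 × 3.27) = 0.59 / 7.15 = 0.0825 V⁻¹.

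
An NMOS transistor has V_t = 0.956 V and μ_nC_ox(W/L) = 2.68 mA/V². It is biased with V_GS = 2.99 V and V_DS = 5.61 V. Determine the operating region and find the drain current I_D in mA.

Saturation; I_D = 5.54 mA

V_ov = V_GS − V_t = 2.99 − 0.956 = 2.03 V.
Since V_DS = 5.61 V ≥ V_ov = 2.03 V, the device is in saturation.
I_D = ½ k_n V_ov² = 0.5 × 2.68 × 2.03² = 5.54 mA.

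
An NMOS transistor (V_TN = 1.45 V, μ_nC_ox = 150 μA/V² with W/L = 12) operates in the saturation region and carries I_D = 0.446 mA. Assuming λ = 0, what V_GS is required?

V_GS = 2.15 V

k_n = μ_nC_ox · (W/L) = 1.8 mA/V².
In saturation I_D = ½ k_n (V_GS − V_TN)², so V_GS − V_TN = √(2 I_D / k_n) = √(2 × 0.446 / 1.8) = 0.704 V.
V_GS = 1.45 + 0.704 = 2.15 V.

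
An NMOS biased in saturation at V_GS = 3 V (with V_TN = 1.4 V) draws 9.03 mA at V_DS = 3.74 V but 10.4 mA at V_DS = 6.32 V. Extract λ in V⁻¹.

With V_GS fixed, I_D ∝ (1 + λ V_DS) in saturation, so I_D2/I_D1 = (1 + λ V_DS2)/(1 + λ V_DS1).
10.4/9.03 = 1.152 = (1 + 6.32 λ)/(1 + 3.74 λ).
Solving: λ (I_D1 V_DS2 − I_D2 V_DS1) = I_D2 − I_D1, so λ = (10.4 − 9.03) / (9.03 × 6.32 − 10.4 × 3.74) = 1.37 / 18.2 = 0.0754 V⁻¹.

λ = 0.0754 V⁻¹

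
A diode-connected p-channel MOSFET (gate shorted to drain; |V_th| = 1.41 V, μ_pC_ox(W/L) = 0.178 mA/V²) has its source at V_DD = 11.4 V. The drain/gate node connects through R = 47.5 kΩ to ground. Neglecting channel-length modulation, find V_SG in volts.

V_SG = 2.83 V

With gate tied to drain, V_SG = V_SD ≥ V_SG − |V_th|, so the device is in saturation.
KCL at the drain: ½ k_p (V_SG − |V_th|)² = (V_DD − V_SG)/R.
Let x = V_SG − 1.41. Then 4.23 x² + x − 9.99 = 0, giving x = 1.42 V (positive root), so V_SG = 2.83 V.
I_D = (V_DD − V_SG)/R = (11.4 − 2.83) / 47.5 = 0.18 mA.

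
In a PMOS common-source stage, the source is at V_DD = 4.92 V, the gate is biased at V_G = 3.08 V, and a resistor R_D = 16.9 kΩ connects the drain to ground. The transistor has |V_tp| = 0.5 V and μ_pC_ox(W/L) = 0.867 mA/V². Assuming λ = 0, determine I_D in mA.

I_D = 0.276 mA

V_SG = V_DD − V_G = 4.92 − 3.08 = 1.84 V, so V_ov = 1.84 − 0.5 = 1.34 V.
Assume saturation: I_D = ½ k_p V_ov² = 0.5 × 0.867 × 1.34² = 0.778 mA, giving V_SD = V_DD − I_D R_D = 4.92 − 0.778 × 16.9 = -8.23 V.
But -8.23 V < V_ov = 1.34 V, so the device is actually in triode.
In triode I_D = k_p[V_ov V_SD − ½ V_SD²] and I_D = (V_DD − V_SD)/R_D. Equating: 7.33 V_SD² − 20.63 V_SD + 4.92 = 0, giving V_SD = 0.263 V (the root below V_ov).
I_D = (4.92 − 0.263) / 16.9 = 0.276 mA.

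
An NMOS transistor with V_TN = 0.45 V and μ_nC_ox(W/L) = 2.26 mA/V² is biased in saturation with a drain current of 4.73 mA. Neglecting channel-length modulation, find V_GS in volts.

V_GS = 2.50 V

In saturation I_D = ½ k_n (V_GS − V_TN)², so V_GS − V_TN = √(2 I_D / k_n) = √(2 × 4.73 / 2.26) = 2.05 V.
V_GS = 0.45 + 2.05 = 2.5 V.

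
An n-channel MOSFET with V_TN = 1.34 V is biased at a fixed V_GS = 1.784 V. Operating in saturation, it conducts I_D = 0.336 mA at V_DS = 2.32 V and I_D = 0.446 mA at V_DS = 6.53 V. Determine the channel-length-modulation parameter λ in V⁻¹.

λ = 0.0949 V⁻¹

With V_GS fixed, I_D ∝ (1 + λ V_DS) in saturation, so I_D2/I_D1 = (1 + λ V_DS2)/(1 + λ V_DS1).
0.446/0.336 = 1.327 = (1 + 6.53 λ)/(1 + 2.32 λ).
Solving: λ (I_D1 V_DS2 − I_D2 V_DS1) = I_D2 − I_D1, so λ = (0.446 − 0.336) / (0.336 × 6.53 − 0.446 × 2.32) = 0.11 / 1.16 = 0.0949 V⁻¹.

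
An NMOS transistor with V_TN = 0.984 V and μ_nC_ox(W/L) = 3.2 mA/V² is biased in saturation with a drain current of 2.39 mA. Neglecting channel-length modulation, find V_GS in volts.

In saturation I_D = ½ k_n (V_GS − V_TN)², so V_GS − V_TN = √(2 I_D / k_n) = √(2 × 2.39 / 3.2) = 1.22 V.
V_GS = 0.984 + 1.22 = 2.21 V.

V_GS = 2.21 V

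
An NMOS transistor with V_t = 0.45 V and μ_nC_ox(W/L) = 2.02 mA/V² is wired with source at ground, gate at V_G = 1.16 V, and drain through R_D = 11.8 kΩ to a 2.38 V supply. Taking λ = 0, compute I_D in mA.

V_GS = V_G = 1.16 V, so V_ov = 1.16 − 0.45 = 0.71 V.
Assume saturation: I_D = ½ k_n V_ov² = 0.5 × 2.02 × 0.71² = 0.509 mA, giving V_DS = V_DD − I_D R_D = 2.38 − 0.509 × 11.8 = -3.63 V.
But -3.63 V < V_ov = 0.71 V, so the device is actually in triode.
In triode I_D = k_n[V_ov V_DS − ½ V_DS²] and I_D = (V_DD − V_DS)/R_D. Equating: 11.9 V_DS² − 17.92 V_DS + 2.38 = 0, giving V_DS = 0.147 V (the root below V_ov).
I_D = (2.38 − 0.147) / 11.8 = 0.189 mA.

I_D = 0.189 mA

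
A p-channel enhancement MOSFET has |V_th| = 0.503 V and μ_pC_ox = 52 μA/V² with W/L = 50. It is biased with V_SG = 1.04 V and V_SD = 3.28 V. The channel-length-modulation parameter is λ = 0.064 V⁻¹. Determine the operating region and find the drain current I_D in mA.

Saturation; I_D = 0.454 mA

k_p = μ_pC_ox · (W/L) = 2.6 mA/V².
V_ov = V_SG − |V_th| = 1.04 − 0.503 = 0.537 V.
Since V_SD = 3.28 V ≥ V_ov = 0.537 V, the device is in saturation.
I_D = ½ k_p V_ov² (1 + λ V_SD) = 0.5 × 2.6 × 0.537² × (1 + 0.064 × 3.28) = 0.454 mA.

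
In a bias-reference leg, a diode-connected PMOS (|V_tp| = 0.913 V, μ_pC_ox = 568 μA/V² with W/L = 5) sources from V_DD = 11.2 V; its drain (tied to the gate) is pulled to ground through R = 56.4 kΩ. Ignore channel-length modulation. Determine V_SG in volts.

V_SG = 1.27 V

With gate tied to drain, V_SG = V_SD ≥ V_SG − |V_tp|, so the device is in saturation.
k_p = μ_pC_ox · (W/L) = 2.84 mA/V².
KCL at the drain: ½ k_p (V_SG − |V_tp|)² = (V_DD − V_SG)/R.
Let x = V_SG − 0.913. Then 80.1 x² + x − 10.29 = 0, giving x = 0.352 V (positive root), so V_SG = 1.27 V.
I_D = (V_DD − V_SG)/R = (11.2 − 1.27) / 56.4 = 0.176 mA.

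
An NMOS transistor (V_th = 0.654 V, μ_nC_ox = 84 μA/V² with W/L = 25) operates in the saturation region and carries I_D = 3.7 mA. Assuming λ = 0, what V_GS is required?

V_GS = 2.53 V

k_n = μ_nC_ox · (W/L) = 2.1 mA/V².
In saturation I_D = ½ k_n (V_GS − V_th)², so V_GS − V_th = √(2 I_D / k_n) = √(2 × 3.7 / 2.1) = 1.88 V.
V_GS = 0.654 + 1.88 = 2.53 V.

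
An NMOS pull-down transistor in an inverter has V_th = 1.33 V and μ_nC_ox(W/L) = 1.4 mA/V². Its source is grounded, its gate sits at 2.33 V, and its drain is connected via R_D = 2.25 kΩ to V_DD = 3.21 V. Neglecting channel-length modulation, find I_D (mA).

I_D = 0.700 mA

V_GS = V_G = 2.33 V, so V_ov = 2.33 − 1.33 = 1 V.
Assume saturation: I_D = ½ k_n V_ov² = 0.5 × 1.4 × 1² = 0.7 mA, giving V_DS = V_DD − I_D R_D = 3.21 − 0.7 × 2.25 = 1.64 V.
V_DS = 1.64 V ≥ V_ov = 1 V, confirming saturation.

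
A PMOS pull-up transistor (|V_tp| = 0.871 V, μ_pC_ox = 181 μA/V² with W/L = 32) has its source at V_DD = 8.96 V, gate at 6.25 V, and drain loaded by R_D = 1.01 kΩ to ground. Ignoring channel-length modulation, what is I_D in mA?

I_D = 7.86 mA

V_SG = V_DD − V_G = 8.96 − 6.25 = 2.71 V, so V_ov = 2.71 − 0.871 = 1.84 V.
k_p = μ_pC_ox · (W/L) = 5.792 mA/V².
Assume saturation: I_D = ½ k_p V_ov² = 0.5 × 5.792 × 1.84² = 9.79 mA, giving V_SD = V_DD − I_D R_D = 8.96 − 9.79 × 1.01 = -0.932 V.
But -0.932 V < V_ov = 1.84 V, so the device is actually in triode.
In triode I_D = k_p[V_ov V_SD − ½ V_SD²] and I_D = (V_DD − V_SD)/R_D. Equating: 2.92 V_SD² − 11.76 V_SD + 8.96 = 0, giving V_SD = 1.02 V (the root below V_ov).
I_D = (8.96 − 1.02) / 1.01 = 7.86 mA.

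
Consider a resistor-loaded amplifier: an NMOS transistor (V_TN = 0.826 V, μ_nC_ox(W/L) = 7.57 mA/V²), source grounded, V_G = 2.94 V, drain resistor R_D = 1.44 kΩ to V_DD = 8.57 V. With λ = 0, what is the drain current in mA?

V_GS = V_G = 2.94 V, so V_ov = 2.94 − 0.826 = 2.11 V.
Assume saturation: I_D = ½ k_n V_ov² = 0.5 × 7.57 × 2.11² = 16.9 mA, giving V_DS = V_DD − I_D R_D = 8.57 − 16.9 × 1.44 = -15.8 V.
But -15.8 V < V_ov = 2.11 V, so the device is actually in triode.
In triode I_D = k_n[V_ov V_DS − ½ V_DS²] and I_D = (V_DD − V_DS)/R_D. Equating: 5.45 V_DS² − 24.04 V_DS + 8.57 = 0, giving V_DS = 0.391 V (the root below V_ov).
I_D = (8.57 − 0.391) / 1.44 = 5.68 mA.

I_D = 5.68 mA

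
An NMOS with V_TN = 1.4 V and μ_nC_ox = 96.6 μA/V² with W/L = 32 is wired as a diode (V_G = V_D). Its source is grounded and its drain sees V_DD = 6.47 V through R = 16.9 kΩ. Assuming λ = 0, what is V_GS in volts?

With gate tied to drain, V_GS = V_DS ≥ V_GS − V_TN, so the device is in saturation.
k_n = μ_nC_ox · (W/L) = 3.091 mA/V².
KCL at the drain: ½ k_n (V_GS − V_TN)² = (V_DD − V_GS)/R.
Let x = V_GS − 1.4. Then 26.1 x² + x − 5.07 = 0, giving x = 0.422 V (positive root), so V_GS = 1.82 V.
I_D = (V_DD − V_GS)/R = (6.47 − 1.82) / 16.9 = 0.275 mA.

V_GS = 1.82 V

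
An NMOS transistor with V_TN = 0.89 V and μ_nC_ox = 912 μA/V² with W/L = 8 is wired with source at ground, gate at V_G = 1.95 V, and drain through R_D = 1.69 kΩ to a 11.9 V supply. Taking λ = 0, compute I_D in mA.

V_GS = V_G = 1.95 V, so V_ov = 1.95 − 0.89 = 1.06 V.
k_n = μ_nC_ox · (W/L) = 7.296 mA/V².
Assume saturation: I_D = ½ k_n V_ov² = 0.5 × 7.296 × 1.06² = 4.1 mA, giving V_DS = V_DD − I_D R_D = 11.9 − 4.1 × 1.69 = 4.97 V.
V_DS = 4.97 V ≥ V_ov = 1.06 V, confirming saturation.

I_D = 4.10 mA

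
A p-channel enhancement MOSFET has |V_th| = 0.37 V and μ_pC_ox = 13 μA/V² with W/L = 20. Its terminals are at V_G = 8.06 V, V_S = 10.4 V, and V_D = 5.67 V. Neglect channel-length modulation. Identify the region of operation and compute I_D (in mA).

V_SG = V_S − V_G = 10.4 − 8.06 = 2.34 V; V_SD = V_S − V_D = 10.4 − 5.67 = 4.73 V.
k_p = μ_pC_ox · (W/L) = 0.26 mA/V².
V_ov = V_SG − |V_th| = 2.34 − 0.37 = 1.97 V.
Since V_SD = 4.73 V ≥ V_ov = 1.97 V, the device is in saturation.
I_D = ½ k_p V_ov² = 0.5 × 0.26 × 1.97² = 0.505 mA.

Saturation; I_D = 0.505 mA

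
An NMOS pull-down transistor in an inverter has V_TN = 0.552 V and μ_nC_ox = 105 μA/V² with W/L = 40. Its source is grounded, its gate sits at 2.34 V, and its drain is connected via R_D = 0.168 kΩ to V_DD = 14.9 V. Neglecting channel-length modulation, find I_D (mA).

I_D = 6.71 mA

V_GS = V_G = 2.34 V, so V_ov = 2.34 − 0.552 = 1.79 V.
k_n = μ_nC_ox · (W/L) = 4.2 mA/V².
Assume saturation: I_D = ½ k_n V_ov² = 0.5 × 4.2 × 1.79² = 6.71 mA, giving V_DS = V_DD − I_D R_D = 14.9 − 6.71 × 0.168 = 13.8 V.
V_DS = 13.8 V ≥ V_ov = 1.79 V, confirming saturation.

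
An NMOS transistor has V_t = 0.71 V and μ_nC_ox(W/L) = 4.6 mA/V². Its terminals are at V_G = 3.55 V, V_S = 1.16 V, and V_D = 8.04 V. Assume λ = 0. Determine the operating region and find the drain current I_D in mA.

V_GS = V_G − V_S = 3.55 − 1.16 = 2.39 V; V_DS = V_D − V_S = 8.04 − 1.16 = 6.88 V.
V_ov = V_GS − V_t = 2.39 − 0.71 = 1.68 V.
Since V_DS = 6.88 V ≥ V_ov = 1.68 V, the device is in saturation.
I_D = ½ k_n V_ov² = 0.5 × 4.6 × 1.68² = 6.49 mA.

Saturation; I_D = 6.49 mA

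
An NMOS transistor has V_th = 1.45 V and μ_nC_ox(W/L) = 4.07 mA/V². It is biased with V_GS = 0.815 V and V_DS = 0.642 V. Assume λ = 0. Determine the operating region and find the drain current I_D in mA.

V_GS = 0.815 V < V_th = 1.45 V, so the transistor is in cutoff.

Cutoff; I_D = 0 mA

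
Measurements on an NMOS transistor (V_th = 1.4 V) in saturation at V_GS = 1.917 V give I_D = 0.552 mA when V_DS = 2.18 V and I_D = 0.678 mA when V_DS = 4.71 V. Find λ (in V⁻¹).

λ = 0.112 V⁻¹

With V_GS fixed, I_D ∝ (1 + λ V_DS) in saturation, so I_D2/I_D1 = (1 + λ V_DS2)/(1 + λ V_DS1).
0.678/0.552 = 1.228 = (1 + 4.71 λ)/(1 + 2.18 λ).
Solving: λ (I_D1 V_DS2 − I_D2 V_DS1) = I_D2 − I_D1, so λ = (0.678 − 0.552) / (0.552 × 4.71 − 0.678 × 2.18) = 0.126 / 1.12 = 0.112 V⁻¹.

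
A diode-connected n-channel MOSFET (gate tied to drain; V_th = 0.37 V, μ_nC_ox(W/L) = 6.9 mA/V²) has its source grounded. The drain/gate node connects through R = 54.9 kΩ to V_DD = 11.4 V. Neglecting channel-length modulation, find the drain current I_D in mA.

With gate tied to drain, V_GS = V_DS ≥ V_GS − V_th, so the device is in saturation.
KCL at the drain: ½ k_n (V_GS − V_th)² = (V_DD − V_GS)/R.
Let x = V_GS − 0.37. Then 189 x² + x − 11.03 = 0, giving x = 0.239 V (positive root), so V_GS = 0.609 V.
I_D = (V_DD − V_GS)/R = (11.4 − 0.609) / 54.9 = 0.197 mA.

I_D = 0.197 mA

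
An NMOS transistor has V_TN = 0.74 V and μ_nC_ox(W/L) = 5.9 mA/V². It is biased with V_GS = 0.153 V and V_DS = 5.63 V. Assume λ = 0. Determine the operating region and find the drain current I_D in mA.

V_GS = 0.153 V < V_TN = 0.74 V, so the transistor is in cutoff.

Cutoff; I_D = 0 mA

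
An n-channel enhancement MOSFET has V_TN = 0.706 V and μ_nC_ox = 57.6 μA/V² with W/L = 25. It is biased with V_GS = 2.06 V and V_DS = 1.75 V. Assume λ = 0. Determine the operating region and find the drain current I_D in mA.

k_n = μ_nC_ox · (W/L) = 1.44 mA/V².
V_ov = V_GS − V_TN = 2.06 − 0.706 = 1.35 V.
Since V_DS = 1.75 V ≥ V_ov = 1.35 V, the device is in saturation.
I_D = ½ k_n V_ov² = 0.5 × 1.44 × 1.35² = 1.32 mA.

Saturation; I_D = 1.32 mA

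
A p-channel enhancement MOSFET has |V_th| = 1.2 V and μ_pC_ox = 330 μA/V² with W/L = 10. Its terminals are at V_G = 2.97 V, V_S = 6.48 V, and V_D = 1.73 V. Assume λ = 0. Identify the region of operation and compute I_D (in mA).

Saturation; I_D = 8.80 mA

V_SG = V_S − V_G = 6.48 − 2.97 = 3.51 V; V_SD = V_S − V_D = 6.48 − 1.73 = 4.75 V.
k_p = μ_pC_ox · (W/L) = 3.3 mA/V².
V_ov = V_SG − |V_th| = 3.51 − 1.2 = 2.31 V.
Since V_SD = 4.75 V ≥ V_ov = 2.31 V, the device is in saturation.
I_D = ½ k_p V_ov² = 0.5 × 3.3 × 2.31² = 8.8 mA.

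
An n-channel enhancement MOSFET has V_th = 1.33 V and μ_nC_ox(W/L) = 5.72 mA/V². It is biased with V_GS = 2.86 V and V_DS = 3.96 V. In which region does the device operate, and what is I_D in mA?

V_ov = V_GS − V_th = 2.86 − 1.33 = 1.53 V.
Since V_DS = 3.96 V ≥ V_ov = 1.53 V, the device is in saturation.
I_D = ½ k_n V_ov² = 0.5 × 5.72 × 1.53² = 6.69 mA.

Saturation; I_D = 6.69 mA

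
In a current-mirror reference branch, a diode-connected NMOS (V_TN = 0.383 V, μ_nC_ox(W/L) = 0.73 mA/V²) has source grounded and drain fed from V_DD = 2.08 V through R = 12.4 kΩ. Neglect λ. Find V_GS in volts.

With gate tied to drain, V_GS = V_DS ≥ V_GS − V_TN, so the device is in saturation.
KCL at the drain: ½ k_n (V_GS − V_TN)² = (V_DD − V_GS)/R.
Let x = V_GS − 0.383. Then 4.53 x² + x − 1.697 = 0, giving x = 0.512 V (positive root), so V_GS = 0.895 V.
I_D = (V_DD − V_GS)/R = (2.08 − 0.895) / 12.4 = 0.0956 mA.

V_GS = 0.895 V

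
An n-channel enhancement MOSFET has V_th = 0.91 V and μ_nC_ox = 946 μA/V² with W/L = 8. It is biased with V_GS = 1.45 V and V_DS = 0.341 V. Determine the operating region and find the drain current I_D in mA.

k_n = μ_nC_ox · (W/L) = 7.568 mA/V².
V_ov = V_GS − V_th = 1.45 − 0.91 = 0.54 V.
Since V_DS = 0.341 V < V_ov = 0.54 V, the device is in the triode region.
I_D = k_n [V_ov · V_DS − ½ V_DS²] = 7.568 × [0.54 × 0.341 − 0.5 × 0.341²] = 0.954 mA.

Triode; I_D = 0.954 mA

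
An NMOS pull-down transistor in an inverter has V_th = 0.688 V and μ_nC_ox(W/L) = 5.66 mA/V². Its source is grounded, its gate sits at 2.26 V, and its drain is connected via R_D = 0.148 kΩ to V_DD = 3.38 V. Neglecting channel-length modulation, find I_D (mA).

I_D = 6.99 mA

V_GS = V_G = 2.26 V, so V_ov = 2.26 − 0.688 = 1.57 V.
Assume saturation: I_D = ½ k_n V_ov² = 0.5 × 5.66 × 1.57² = 6.99 mA, giving V_DS = V_DD − I_D R_D = 3.38 − 6.99 × 0.148 = 2.34 V.
V_DS = 2.34 V ≥ V_ov = 1.57 V, confirming saturation.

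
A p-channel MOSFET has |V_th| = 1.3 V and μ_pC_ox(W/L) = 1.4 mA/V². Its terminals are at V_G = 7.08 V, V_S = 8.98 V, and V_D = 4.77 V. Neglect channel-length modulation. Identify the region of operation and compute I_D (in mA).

Saturation; I_D = 0.252 mA

V_SG = V_S − V_G = 8.98 − 7.08 = 1.9 V; V_SD = V_S − V_D = 8.98 − 4.77 = 4.21 V.
V_ov = V_SG − |V_th| = 1.9 − 1.3 = 0.6 V.
Since V_SD = 4.21 V ≥ V_ov = 0.6 V, the device is in saturation.
I_D = ½ k_p V_ov² = 0.5 × 1.4 × 0.6² = 0.252 mA.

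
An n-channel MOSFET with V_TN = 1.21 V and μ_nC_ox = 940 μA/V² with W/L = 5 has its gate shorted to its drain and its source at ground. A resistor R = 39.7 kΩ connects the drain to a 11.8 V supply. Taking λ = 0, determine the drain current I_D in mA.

With gate tied to drain, V_GS = V_DS ≥ V_GS − V_TN, so the device is in saturation.
k_n = μ_nC_ox · (W/L) = 4.7 mA/V².
KCL at the drain: ½ k_n (V_GS − V_TN)² = (V_DD − V_GS)/R.
Let x = V_GS − 1.21. Then 93.3 x² + x − 10.59 = 0, giving x = 0.332 V (positive root), so V_GS = 1.54 V.
I_D = (V_DD − V_GS)/R = (11.8 − 1.54) / 39.7 = 0.258 mA.

I_D = 0.258 mA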